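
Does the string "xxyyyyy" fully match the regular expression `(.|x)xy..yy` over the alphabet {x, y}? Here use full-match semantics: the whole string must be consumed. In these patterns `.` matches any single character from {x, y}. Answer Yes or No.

Yes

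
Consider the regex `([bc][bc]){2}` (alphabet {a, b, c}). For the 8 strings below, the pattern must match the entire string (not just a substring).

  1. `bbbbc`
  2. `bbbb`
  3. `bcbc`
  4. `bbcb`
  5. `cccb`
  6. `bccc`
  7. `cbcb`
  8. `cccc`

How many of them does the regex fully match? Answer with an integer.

7

1 → no match
2 → match
3 → match
4 → match
5 → match
6 → match
7 → match
8 → match
Total matched: 7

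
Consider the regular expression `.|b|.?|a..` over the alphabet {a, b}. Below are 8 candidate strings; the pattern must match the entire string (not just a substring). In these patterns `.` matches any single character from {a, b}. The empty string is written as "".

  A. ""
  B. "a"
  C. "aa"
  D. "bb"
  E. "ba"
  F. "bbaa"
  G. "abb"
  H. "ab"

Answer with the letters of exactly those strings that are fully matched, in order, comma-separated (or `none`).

A, B, G

A → match
B → match
C → no match
D → no match
E → no match
F → no match
G → match
H → no match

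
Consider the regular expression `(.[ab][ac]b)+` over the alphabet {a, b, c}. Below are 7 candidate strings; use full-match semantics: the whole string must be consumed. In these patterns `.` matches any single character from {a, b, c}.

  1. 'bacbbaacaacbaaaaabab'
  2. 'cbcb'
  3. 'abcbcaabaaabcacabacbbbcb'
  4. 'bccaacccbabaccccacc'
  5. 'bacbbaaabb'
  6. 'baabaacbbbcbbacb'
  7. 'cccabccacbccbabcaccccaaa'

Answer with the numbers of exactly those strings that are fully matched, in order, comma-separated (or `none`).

1 → no match
2 → match
3 → no match
4 → no match — must end with 'b'
5 → no match
6 → match
7 → no match — must end with 'b'

2, 6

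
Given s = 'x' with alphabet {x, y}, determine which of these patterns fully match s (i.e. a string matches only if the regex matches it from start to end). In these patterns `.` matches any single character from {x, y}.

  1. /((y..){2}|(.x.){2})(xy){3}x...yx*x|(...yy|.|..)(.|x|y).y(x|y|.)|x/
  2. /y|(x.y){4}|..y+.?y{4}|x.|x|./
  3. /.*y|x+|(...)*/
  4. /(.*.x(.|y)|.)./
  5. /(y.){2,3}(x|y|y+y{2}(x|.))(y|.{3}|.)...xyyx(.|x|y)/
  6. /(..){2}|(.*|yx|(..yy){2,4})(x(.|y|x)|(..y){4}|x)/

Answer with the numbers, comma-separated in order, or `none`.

1, 2, 3, 6

1 → match
2 → match
3 → match
4 → no match
5 → no match — must start with 'y'
6 → match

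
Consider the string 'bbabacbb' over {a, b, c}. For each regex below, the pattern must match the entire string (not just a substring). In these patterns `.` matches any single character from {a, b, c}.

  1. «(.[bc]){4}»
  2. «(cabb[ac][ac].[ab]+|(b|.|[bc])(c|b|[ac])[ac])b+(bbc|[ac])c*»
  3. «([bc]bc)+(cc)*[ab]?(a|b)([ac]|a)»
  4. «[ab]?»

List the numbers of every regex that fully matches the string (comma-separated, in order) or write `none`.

1 → match
2 → no match
3 → no match
4 → no match

1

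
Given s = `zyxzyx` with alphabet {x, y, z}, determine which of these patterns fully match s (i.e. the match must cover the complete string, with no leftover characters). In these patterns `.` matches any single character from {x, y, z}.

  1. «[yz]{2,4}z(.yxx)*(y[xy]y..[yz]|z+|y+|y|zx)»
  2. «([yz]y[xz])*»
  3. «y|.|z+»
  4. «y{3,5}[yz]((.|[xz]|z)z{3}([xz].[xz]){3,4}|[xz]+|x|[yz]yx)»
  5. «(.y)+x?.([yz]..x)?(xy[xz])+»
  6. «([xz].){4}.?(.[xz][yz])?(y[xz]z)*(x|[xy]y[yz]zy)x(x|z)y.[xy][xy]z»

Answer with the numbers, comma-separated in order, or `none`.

2

1 → no match
2 → match
3 → no match
4 → no match — must start with `y`
5 → no match
6 → no match — must end with `z`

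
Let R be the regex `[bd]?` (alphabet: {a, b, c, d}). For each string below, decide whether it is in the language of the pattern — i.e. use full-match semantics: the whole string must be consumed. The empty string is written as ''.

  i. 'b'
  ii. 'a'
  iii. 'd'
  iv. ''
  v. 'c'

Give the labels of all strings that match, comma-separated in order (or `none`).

i, iii, iv

i. 'b' → match
ii. 'a' → no match
iii. 'd' → match
iv. '' → match
v. 'c' → no match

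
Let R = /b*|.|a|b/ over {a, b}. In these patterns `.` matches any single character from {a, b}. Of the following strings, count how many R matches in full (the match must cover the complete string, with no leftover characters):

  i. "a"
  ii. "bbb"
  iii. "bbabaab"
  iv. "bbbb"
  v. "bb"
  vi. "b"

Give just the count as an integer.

i. "a" → match
ii. "bbb" → match
iii. "bbabaab" → no match
iv. "bbbb" → match
v. "bb" → match
vi. "b" → match
Total matched: 5

5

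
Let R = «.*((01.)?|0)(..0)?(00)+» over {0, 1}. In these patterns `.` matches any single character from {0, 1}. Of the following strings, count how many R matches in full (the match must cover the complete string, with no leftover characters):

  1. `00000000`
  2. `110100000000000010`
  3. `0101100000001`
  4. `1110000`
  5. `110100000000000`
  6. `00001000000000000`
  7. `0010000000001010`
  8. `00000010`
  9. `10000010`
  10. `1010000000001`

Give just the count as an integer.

1 → match
2 → no match — must end with `00`
3 → no match — must end with `00`
4 → match
5 → match
6 → match
7 → no match — must end with `00`
8 → no match — must end with `00`
9 → no match — must end with `00`
10 → no match — must end with `00`
Total matched: 4

4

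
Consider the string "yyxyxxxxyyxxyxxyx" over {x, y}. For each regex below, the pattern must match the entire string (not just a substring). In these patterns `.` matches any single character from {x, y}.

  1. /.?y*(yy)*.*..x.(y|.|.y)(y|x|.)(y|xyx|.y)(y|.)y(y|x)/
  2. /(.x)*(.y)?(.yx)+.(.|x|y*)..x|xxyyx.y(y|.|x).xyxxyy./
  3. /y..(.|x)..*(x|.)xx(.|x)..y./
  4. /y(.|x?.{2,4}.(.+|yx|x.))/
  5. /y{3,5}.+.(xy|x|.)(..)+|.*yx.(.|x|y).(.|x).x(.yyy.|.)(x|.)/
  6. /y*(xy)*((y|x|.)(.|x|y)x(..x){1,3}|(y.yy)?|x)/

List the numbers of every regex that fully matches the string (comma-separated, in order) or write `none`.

1 → match
2 → no match
3 → match
4 → match
5 → no match
6 → no match

1, 3, 4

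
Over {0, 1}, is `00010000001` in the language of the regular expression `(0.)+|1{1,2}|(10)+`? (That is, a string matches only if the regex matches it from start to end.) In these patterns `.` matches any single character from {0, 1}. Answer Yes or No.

No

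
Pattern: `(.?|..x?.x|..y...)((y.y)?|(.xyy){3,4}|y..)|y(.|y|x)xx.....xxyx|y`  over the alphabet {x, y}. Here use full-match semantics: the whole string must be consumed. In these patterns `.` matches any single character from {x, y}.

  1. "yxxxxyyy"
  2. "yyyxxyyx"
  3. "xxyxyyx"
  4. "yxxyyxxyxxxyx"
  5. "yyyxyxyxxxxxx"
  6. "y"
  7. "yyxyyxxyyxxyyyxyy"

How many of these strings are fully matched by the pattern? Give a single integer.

1 → match
2 → no match
3 → match
4 → no match
5 → no match
6 → match
7 → match
Total matched: 4

4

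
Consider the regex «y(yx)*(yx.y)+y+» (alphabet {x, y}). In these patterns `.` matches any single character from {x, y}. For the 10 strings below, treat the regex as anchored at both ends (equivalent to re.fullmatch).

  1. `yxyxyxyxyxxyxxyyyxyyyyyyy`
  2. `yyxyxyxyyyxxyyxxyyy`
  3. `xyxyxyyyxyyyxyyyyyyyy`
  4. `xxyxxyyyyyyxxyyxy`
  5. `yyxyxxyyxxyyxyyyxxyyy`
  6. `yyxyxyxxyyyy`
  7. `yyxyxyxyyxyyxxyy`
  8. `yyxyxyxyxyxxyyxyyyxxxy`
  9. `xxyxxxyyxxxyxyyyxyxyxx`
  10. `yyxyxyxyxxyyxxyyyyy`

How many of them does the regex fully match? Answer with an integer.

1 → no match
2 → match
3 → no match — must start with `y`
4 → no match — must start with `y`
5 → match
6. `yyxyxyxxyyyy` → match
7 → no match
8 → no match
9 → no match — must start with `y`
10 → match
Total matched: 4

4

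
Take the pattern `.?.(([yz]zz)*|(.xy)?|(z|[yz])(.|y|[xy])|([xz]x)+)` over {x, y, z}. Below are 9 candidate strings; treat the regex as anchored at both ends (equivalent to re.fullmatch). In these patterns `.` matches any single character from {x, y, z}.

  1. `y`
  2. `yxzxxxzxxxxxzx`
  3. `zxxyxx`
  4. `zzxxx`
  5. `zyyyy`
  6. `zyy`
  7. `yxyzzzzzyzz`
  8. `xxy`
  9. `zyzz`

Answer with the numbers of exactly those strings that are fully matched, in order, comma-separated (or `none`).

1 → match
2 → match
3 → no match
4 → match
5 → no match
6 → match
7 → match
8 → no match
9 → match

1, 2, 4, 6, 7, 9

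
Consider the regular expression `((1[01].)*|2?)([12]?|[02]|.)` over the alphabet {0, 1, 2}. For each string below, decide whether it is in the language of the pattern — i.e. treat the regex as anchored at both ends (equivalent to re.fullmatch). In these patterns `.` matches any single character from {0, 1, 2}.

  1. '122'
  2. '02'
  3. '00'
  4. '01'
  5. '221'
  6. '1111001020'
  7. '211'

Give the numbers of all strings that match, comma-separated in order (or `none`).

6

1. '122' → no match
2. '02' → no match
3. '00' → no match
4. '01' → no match
5. '221' → no match
6. '1111001020' → match
7. '211' → no match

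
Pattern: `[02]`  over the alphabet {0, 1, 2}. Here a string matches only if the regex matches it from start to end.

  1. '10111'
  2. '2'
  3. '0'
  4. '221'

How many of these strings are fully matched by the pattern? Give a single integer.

1. '10111' → no match
2. '2' → match
3. '0' → match
4. '221' → no match
Total matched: 2

2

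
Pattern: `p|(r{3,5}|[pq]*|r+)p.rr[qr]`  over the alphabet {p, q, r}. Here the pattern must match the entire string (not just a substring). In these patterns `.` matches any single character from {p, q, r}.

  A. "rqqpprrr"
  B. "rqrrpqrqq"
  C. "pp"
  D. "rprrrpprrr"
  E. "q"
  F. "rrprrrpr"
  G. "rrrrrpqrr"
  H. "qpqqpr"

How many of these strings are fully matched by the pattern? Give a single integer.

0

A → no match
B → no match
C → no match
D → no match
E → no match
F → no match
G → no match
H → no match
Total matched: 0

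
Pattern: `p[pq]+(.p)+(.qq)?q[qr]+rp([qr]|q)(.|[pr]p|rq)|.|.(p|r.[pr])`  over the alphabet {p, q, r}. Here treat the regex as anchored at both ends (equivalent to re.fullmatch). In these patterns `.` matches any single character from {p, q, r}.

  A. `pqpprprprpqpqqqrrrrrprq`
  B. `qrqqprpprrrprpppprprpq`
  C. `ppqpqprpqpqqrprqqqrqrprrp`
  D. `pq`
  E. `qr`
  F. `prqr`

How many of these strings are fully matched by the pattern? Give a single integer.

2

A → match
B → no match
C → no match
D → no match
E → no match
F → match
Total matched: 2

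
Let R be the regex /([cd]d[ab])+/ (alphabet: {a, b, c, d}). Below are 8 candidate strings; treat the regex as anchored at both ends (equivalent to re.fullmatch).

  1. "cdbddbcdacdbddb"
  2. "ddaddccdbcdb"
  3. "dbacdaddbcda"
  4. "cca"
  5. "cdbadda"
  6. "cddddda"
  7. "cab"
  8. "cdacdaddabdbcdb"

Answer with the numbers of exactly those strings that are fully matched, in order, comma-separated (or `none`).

1 → match
2 → no match
3 → no match
4 → no match
5 → no match
6 → no match
7 → no match
8 → no match

1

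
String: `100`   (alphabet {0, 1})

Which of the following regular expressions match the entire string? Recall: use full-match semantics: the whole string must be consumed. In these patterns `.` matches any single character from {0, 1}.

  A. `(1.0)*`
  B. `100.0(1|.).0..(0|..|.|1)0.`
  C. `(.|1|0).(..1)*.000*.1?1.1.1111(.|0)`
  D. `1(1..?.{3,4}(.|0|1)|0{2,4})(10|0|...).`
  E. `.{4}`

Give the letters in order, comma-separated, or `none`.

A → match
B → no match
C → no match
D → no match
E → no match

A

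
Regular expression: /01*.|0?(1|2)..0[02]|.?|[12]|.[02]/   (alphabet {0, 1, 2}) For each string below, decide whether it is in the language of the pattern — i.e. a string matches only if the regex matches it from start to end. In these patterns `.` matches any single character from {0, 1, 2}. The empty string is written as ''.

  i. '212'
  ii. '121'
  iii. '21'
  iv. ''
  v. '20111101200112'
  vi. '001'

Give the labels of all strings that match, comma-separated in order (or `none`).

i → no match
ii → no match
iii → no match
iv → match
v → no match
vi → no match

iv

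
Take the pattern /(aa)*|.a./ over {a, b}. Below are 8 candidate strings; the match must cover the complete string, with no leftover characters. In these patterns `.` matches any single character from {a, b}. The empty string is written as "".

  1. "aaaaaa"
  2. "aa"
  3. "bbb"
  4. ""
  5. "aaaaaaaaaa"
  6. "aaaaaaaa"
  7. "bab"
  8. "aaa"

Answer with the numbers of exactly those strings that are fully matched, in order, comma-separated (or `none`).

1, 2, 4, 5, 6, 7, 8

1. "aaaaaa" → match
2. "aa" → match
3. "bbb" → no match
4. "" → match
5. "aaaaaaaaaa" → match
6. "aaaaaaaa" → match
7. "bab" → match
8. "aaa" → match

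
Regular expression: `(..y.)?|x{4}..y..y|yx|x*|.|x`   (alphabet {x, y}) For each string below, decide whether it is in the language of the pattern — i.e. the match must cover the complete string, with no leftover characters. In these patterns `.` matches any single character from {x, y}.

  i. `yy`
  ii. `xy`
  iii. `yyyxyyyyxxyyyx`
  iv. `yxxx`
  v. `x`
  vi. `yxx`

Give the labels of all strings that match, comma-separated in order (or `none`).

i. `yy` → no match
ii. `xy` → no match
iii → no match
iv. `yxxx` → no match
v. `x` → match
vi. `yxx` → no match

v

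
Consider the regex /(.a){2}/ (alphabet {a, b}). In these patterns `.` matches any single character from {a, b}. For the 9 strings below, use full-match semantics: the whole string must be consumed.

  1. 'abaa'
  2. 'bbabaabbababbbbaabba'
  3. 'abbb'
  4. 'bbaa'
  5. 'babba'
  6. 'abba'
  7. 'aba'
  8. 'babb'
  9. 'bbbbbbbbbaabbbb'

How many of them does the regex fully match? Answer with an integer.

0

1 → no match
2 → no match
3 → no match — must end with 'a'
4 → no match
5 → no match
6 → no match
7 → no match
8 → no match — must end with 'a'
9 → no match — must end with 'a'
Total matched: 0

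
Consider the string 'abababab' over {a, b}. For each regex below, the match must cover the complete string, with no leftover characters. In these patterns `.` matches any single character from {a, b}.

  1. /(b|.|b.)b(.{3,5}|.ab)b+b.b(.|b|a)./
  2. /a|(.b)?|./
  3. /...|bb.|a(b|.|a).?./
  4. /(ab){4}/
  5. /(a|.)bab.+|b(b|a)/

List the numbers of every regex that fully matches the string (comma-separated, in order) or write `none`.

1 → no match
2 → no match
3 → no match
4 → match
5 → match

4, 5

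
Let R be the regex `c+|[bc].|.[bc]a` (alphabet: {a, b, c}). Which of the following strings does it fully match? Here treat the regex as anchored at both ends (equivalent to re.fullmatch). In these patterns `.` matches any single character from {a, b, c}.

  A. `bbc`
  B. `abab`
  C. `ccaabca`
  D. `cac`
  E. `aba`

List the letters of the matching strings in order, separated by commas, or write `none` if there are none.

A → no match
B → no match
C → no match
D → no match
E → match

E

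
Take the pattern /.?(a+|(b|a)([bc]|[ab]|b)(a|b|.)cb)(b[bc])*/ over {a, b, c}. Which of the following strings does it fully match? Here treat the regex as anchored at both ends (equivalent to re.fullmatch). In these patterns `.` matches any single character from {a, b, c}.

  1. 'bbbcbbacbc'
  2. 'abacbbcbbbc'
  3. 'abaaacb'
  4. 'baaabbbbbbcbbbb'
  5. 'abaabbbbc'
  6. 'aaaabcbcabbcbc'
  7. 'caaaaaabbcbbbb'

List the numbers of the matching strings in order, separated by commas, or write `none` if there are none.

2

1 → no match
2 → match
3 → no match
4 → no match
5 → no match
6 → no match
7 → no match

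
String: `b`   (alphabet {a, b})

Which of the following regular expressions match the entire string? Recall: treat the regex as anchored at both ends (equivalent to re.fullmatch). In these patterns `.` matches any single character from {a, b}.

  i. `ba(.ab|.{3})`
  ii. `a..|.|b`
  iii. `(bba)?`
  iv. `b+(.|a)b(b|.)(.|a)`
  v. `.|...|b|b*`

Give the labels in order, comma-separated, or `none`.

ii, v

i → no match — must start with `ba`
ii → match
iii → no match
iv → no match
v → match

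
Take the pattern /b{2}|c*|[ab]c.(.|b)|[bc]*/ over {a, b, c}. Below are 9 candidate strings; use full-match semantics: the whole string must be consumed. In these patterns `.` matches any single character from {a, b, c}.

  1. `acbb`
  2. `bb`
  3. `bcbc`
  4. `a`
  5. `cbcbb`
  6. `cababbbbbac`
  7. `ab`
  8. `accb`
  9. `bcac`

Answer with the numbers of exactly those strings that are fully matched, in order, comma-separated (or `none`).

1, 2, 3, 5, 8, 9

1 → match
2 → match
3 → match
4 → no match
5 → match
6 → no match
7 → no match
8 → match
9 → match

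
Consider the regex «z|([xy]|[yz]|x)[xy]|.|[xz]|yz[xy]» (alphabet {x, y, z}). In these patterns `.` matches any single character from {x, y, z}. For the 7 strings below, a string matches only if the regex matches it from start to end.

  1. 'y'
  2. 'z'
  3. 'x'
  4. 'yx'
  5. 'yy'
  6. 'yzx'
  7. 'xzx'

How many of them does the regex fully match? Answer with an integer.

6

1. 'y' → match
2. 'z' → match
3. 'x' → match
4. 'yx' → match
5. 'yy' → match
6. 'yzx' → match
7. 'xzx' → no match
Total matched: 6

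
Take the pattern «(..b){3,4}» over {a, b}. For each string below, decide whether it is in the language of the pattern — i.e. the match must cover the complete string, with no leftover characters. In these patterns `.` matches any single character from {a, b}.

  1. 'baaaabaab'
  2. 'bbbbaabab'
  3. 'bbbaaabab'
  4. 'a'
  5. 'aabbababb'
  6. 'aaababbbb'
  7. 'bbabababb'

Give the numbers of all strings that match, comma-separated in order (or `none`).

5

1 → no match
2 → no match
3 → no match
4 → no match — must end with 'b'
5 → match
6 → no match
7 → no match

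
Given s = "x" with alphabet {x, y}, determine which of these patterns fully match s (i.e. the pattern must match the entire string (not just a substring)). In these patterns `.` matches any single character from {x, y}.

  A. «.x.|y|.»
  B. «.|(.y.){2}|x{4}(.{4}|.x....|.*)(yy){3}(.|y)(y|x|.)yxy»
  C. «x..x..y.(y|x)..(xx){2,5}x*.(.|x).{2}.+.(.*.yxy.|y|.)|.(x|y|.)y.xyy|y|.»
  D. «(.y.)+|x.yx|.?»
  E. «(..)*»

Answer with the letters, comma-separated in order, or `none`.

A, B, C, D

A → match
B → match
C → match
D → match
E → no match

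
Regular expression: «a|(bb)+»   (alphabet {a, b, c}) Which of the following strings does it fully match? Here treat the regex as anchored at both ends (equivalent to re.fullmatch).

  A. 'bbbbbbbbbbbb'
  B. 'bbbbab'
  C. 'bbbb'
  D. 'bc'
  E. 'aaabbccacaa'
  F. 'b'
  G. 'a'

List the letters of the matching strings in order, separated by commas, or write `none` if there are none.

A, C, G

A → match
B → no match
C → match
D → no match
E → no match
F → no match
G → match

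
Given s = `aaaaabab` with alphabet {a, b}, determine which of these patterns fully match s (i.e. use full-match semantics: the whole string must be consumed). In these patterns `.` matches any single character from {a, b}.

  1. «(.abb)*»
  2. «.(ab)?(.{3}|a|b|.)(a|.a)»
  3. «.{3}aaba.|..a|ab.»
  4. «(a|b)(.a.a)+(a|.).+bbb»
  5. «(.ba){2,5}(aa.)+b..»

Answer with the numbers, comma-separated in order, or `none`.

1 → no match
2 → no match — must end with `a`
3 → match
4 → no match — must end with `bbb`
5 → no match

3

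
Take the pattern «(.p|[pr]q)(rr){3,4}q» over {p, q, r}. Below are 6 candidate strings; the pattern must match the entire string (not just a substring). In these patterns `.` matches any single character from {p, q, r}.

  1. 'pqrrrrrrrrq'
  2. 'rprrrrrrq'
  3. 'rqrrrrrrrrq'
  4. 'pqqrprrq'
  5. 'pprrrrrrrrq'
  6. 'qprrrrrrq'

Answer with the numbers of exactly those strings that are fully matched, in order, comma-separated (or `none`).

1, 2, 3, 5, 6

1 → match
2 → match
3 → match
4 → no match
5 → match
6 → match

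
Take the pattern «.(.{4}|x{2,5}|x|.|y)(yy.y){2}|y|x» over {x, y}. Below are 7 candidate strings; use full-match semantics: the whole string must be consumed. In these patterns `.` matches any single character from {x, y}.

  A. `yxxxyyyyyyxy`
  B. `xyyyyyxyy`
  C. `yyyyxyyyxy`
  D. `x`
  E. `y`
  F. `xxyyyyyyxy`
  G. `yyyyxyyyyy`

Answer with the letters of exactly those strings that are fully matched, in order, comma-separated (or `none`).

A → match
B → no match
C → match
D → match
E → match
F → match
G → match

A, C, D, E, F, G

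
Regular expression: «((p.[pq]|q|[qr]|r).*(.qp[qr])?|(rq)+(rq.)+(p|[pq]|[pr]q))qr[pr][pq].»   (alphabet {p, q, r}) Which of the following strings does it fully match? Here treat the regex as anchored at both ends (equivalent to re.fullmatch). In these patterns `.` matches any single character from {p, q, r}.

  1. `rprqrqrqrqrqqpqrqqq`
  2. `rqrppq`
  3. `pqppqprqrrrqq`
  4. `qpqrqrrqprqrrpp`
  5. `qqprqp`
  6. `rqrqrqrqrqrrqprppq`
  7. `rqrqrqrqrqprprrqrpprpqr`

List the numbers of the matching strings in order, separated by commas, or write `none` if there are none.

1 → no match
2 → match
3 → no match
4 → match
5 → no match
6 → no match
7 → no match

2, 4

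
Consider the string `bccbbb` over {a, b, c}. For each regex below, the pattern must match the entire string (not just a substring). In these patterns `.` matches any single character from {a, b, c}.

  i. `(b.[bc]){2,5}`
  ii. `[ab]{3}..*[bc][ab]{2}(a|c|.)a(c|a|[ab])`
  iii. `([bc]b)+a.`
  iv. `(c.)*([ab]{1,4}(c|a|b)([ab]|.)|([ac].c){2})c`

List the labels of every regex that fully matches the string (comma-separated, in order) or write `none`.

i → match
ii → no match
iii → no match
iv → no match — must end with `c`

i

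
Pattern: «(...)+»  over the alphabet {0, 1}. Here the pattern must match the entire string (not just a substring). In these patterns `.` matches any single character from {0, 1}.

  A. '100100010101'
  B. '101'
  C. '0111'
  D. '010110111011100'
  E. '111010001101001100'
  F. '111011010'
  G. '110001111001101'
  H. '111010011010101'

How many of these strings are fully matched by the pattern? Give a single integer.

A → match
B → match
C → no match
D → match
E → match
F → match
G → match
H → match
Total matched: 7

7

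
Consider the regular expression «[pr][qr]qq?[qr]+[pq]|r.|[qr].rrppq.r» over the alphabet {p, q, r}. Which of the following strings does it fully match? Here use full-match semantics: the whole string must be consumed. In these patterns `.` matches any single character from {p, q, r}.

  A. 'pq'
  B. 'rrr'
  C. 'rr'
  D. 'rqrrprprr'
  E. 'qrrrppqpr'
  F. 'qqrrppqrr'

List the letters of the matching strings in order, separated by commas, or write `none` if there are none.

C, E, F

A → no match
B → no match
C → match
D → no match
E → match
F → match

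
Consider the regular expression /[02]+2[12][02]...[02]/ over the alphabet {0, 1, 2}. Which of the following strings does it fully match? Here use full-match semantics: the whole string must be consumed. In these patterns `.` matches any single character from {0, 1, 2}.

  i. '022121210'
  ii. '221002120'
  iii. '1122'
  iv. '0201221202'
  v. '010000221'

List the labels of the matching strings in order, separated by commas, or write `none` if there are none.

i → match
ii → no match
iii → no match
iv → no match
v → no match

i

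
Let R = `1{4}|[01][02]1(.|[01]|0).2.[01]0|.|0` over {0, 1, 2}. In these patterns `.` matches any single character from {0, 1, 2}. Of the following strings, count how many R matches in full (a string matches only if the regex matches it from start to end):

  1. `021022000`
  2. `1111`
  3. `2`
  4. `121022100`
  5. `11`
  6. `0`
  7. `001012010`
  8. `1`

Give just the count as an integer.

1. `021022000` → match
2. `1111` → match
3. `2` → match
4. `121022100` → match
5. `11` → no match
6. `0` → match
7. `001012010` → match
8. `1` → match
Total matched: 7

7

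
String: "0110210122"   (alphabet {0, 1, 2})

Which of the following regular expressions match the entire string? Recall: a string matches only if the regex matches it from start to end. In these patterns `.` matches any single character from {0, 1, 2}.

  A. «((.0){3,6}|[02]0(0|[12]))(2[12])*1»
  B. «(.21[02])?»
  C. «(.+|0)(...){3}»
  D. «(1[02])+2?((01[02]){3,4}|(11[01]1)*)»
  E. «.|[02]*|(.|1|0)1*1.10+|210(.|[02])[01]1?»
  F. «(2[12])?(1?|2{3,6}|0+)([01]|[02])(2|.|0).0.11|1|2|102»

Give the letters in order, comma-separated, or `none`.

A → no match — must end with "1"
B → no match
C → match
D → no match — must start with "1"
E → no match
F → no match

C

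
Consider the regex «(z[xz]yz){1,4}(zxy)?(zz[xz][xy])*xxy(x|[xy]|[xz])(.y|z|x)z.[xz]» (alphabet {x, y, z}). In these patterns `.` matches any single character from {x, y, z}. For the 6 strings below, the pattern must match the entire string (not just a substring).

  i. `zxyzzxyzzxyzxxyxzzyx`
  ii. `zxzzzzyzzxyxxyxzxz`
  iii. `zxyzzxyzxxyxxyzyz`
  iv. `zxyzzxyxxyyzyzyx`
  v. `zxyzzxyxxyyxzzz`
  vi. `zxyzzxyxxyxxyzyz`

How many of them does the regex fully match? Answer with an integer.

5

i → match
ii → no match
iii → match
iv → match
v → match
vi → match
Total matched: 5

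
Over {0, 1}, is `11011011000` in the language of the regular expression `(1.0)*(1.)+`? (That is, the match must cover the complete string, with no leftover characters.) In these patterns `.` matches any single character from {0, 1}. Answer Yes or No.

No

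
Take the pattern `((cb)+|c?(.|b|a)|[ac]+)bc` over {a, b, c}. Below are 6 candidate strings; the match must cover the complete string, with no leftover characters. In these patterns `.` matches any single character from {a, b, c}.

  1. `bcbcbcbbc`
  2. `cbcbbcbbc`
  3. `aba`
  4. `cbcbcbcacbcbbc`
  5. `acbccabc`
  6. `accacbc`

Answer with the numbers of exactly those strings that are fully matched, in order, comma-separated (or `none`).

6

1 → no match
2 → no match
3 → no match — must end with `bc`
4 → no match
5 → no match
6 → match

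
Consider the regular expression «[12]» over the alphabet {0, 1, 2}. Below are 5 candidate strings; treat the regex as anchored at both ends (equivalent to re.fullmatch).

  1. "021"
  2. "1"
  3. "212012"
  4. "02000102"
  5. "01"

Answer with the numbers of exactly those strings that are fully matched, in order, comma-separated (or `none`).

2

1 → no match
2 → match
3 → no match
4 → no match
5 → no match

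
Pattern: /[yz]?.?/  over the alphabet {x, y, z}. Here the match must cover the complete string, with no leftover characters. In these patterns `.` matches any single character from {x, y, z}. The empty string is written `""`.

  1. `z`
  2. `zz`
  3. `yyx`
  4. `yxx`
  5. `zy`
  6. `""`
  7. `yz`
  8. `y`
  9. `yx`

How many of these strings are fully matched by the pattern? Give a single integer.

7

1 → match
2 → match
3 → no match
4 → no match
5 → match
6 → match
7 → match
8 → match
9 → match
Total matched: 7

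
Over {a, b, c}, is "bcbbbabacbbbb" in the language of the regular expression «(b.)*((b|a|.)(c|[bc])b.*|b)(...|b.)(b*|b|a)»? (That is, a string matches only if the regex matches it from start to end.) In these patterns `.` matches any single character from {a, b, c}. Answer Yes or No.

Yes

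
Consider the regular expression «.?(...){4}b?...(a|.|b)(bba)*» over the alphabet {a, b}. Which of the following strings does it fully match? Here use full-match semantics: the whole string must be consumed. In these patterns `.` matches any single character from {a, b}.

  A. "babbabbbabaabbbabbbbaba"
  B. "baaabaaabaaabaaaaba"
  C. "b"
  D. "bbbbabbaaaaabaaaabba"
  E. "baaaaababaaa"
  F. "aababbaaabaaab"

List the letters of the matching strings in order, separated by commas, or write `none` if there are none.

D

A → no match
B → no match
C → no match
D → match
E → no match
F → no match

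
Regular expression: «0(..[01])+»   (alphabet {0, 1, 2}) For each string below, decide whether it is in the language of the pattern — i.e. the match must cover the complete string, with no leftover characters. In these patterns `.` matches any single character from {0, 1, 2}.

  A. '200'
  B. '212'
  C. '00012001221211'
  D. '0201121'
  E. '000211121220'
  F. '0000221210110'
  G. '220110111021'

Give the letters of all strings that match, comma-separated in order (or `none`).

D, F

A → no match — must start with '0'
B → no match — must start with '0'
C → no match
D → match
E → no match
F → match
G → no match — must start with '0'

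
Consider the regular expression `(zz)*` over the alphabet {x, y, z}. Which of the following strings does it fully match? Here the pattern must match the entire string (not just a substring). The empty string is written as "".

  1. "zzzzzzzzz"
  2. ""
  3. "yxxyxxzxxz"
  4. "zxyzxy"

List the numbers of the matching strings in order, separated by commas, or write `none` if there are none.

1 → no match
2 → match
3 → no match
4 → no match

2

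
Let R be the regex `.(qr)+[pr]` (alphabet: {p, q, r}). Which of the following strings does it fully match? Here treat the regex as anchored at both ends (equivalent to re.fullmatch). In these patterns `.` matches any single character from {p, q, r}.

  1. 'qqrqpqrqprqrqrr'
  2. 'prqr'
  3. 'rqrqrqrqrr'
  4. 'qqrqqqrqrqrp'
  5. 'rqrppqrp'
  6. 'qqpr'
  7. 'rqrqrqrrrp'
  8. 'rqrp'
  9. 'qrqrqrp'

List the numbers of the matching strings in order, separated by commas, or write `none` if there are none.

1 → no match
2. 'prqr' → no match
3. 'rqrqrqrqrr' → match
4. 'qqrqqqrqrqrp' → no match
5. 'rqrppqrp' → no match
6. 'qqpr' → no match
7. 'rqrqrqrrrp' → no match
8. 'rqrp' → match
9. 'qrqrqrp' → no match

3, 8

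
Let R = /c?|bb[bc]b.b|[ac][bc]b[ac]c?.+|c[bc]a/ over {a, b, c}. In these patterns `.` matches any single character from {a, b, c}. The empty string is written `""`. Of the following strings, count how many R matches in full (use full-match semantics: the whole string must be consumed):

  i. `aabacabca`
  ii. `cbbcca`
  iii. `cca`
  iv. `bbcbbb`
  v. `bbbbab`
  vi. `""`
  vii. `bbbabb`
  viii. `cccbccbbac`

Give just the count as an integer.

5

i. `aabacabca` → no match
ii. `cbbcca` → match
iii. `cca` → match
iv. `bbcbbb` → match
v. `bbbbab` → match
vi. `""` → match
vii. `bbbabb` → no match
viii. `cccbccbbac` → no match
Total matched: 5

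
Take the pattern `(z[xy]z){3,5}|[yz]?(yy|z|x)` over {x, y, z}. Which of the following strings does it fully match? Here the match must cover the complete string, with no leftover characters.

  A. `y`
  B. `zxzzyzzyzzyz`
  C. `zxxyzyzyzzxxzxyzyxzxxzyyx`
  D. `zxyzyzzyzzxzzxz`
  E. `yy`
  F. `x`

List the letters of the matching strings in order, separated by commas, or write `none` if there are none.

A → no match
B → match
C → no match
D → no match
E → match
F → match

B, E, F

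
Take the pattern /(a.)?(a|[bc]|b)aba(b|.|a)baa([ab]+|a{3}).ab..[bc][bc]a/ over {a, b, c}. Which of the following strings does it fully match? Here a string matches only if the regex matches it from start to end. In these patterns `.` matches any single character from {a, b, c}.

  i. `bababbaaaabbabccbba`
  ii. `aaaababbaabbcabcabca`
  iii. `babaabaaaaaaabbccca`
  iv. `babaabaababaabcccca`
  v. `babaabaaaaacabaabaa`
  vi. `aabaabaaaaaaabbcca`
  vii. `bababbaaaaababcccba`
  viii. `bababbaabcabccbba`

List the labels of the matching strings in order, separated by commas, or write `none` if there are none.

i → match
ii → match
iii → match
iv → match
v → no match
vi → no match
vii → match
viii → match

i, ii, iii, iv, vii, viii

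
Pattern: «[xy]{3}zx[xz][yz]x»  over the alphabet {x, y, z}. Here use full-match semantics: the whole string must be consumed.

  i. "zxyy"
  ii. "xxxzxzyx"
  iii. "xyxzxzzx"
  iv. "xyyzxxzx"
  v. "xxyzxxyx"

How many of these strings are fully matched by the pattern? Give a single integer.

i → no match — must end with "x"
ii → match
iii → match
iv → match
v → match
Total matched: 4

4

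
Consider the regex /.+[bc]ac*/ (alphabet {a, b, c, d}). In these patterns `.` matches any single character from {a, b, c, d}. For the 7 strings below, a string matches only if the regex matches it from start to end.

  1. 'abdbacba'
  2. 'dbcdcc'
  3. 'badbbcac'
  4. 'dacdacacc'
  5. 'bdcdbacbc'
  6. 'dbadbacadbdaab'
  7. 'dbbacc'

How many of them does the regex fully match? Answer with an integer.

1 → match
2 → no match
3 → match
4 → match
5 → no match
6 → no match
7 → match
Total matched: 4

4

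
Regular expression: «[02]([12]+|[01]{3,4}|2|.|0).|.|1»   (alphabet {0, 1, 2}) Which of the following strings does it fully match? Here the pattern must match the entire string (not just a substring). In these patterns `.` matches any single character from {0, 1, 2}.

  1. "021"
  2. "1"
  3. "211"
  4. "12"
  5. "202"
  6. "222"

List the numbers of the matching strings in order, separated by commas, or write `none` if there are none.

1. "021" → match
2. "1" → match
3. "211" → match
4. "12" → no match
5. "202" → match
6. "222" → match

1, 2, 3, 5, 6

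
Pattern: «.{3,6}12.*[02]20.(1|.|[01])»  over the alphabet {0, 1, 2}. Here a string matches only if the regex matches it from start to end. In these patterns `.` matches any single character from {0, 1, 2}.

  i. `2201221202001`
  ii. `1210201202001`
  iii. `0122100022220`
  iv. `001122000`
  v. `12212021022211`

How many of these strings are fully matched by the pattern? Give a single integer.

i → match
ii → match
iii → no match
iv → no match
v → no match
Total matched: 2

2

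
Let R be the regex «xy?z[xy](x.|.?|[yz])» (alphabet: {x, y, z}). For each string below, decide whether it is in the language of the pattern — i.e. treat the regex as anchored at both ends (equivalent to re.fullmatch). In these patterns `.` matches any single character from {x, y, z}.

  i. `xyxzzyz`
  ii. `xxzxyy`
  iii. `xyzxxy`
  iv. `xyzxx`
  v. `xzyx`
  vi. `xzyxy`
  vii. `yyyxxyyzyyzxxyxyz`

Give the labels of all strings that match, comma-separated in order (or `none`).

i → no match
ii → no match
iii → match
iv → match
v → match
vi → match
vii → no match — must start with `x`

iii, iv, v, vi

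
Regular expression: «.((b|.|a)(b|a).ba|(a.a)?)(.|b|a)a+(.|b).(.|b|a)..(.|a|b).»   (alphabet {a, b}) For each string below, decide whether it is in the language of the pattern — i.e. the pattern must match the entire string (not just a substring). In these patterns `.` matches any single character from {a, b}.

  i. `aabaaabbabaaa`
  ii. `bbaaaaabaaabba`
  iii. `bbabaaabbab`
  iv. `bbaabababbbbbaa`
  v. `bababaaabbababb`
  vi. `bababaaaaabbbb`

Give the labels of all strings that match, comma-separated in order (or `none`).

i → match
ii → match
iii. `bbabaaabbab` → no match
iv → match
v → match
vi → match

i, ii, iv, v, vi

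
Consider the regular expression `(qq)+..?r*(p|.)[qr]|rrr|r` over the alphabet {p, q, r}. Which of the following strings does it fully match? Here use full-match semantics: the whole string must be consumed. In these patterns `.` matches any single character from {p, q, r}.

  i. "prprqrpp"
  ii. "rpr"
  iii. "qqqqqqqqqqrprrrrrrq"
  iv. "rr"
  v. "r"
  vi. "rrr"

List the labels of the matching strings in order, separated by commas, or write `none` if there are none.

i → no match
ii → no match
iii → match
iv → no match
v → match
vi → match

iii, v, vi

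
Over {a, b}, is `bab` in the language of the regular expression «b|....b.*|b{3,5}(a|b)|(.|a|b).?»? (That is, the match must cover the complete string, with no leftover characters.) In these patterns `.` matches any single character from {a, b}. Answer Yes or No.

No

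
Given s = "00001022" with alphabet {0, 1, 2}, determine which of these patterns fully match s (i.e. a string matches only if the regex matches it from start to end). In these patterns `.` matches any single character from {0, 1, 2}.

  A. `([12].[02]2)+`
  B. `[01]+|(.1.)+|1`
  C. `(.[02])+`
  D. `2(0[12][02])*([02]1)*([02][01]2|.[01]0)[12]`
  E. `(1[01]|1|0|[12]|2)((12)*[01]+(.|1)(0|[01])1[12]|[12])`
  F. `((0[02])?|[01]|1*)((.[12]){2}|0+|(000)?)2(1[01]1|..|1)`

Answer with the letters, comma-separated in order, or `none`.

C

A → no match
B → no match
C → match
D → no match — must start with "2"
E → no match
F → no match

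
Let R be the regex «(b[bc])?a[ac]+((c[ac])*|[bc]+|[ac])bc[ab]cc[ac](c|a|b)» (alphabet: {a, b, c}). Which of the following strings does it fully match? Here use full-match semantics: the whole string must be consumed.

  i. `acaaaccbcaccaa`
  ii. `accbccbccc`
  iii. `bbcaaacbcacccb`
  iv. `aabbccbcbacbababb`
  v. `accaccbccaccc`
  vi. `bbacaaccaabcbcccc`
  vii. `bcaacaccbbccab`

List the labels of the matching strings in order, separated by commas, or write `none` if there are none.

i → match
ii → no match
iii → no match
iv → no match
v → no match
vi → match
vii → no match

i, vi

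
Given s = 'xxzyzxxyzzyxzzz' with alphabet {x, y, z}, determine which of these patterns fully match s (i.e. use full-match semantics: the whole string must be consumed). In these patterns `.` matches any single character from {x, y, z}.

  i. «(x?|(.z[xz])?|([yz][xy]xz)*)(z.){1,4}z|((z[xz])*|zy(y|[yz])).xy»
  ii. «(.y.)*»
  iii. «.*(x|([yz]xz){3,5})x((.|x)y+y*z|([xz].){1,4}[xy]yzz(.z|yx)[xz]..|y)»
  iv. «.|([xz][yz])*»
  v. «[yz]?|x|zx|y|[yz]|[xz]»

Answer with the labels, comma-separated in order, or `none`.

iii

i → no match
ii → no match
iii → match
iv → no match
v → no match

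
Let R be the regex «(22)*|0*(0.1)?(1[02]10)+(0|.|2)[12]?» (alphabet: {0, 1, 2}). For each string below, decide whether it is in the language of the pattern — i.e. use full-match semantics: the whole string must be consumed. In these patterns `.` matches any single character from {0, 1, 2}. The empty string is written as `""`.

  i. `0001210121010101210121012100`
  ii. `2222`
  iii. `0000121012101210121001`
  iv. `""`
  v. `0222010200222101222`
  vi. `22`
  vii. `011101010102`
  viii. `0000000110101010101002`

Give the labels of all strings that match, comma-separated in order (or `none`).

i, ii, iii, iv, vi, vii, viii

i → match
ii → match
iii → match
iv → match
v → no match
vi → match
vii → match
viii → match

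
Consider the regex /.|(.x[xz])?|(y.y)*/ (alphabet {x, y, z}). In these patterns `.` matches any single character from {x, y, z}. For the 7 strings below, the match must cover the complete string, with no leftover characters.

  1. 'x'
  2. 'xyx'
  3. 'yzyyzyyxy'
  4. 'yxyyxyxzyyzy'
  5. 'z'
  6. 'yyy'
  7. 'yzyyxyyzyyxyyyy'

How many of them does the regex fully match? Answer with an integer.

1. 'x' → match
2. 'xyx' → no match
3. 'yzyyzyyxy' → match
4. 'yxyyxyxzyyzy' → no match
5. 'z' → match
6. 'yyy' → match
7 → match
Total matched: 5

5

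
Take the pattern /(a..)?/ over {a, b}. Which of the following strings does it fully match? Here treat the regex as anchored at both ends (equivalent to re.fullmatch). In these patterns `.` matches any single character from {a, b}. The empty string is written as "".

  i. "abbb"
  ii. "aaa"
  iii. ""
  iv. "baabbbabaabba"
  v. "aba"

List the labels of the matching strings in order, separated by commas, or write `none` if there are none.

i → no match
ii → match
iii → match
iv → no match
v → match

ii, iii, v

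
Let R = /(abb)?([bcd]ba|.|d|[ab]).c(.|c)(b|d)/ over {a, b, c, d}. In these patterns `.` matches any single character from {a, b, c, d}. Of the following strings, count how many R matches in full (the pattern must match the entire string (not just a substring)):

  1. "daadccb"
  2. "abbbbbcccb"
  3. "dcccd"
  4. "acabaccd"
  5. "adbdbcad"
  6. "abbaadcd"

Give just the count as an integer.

1

1 → no match
2 → no match
3 → match
4 → no match
5 → no match
6 → no match
Total matched: 1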